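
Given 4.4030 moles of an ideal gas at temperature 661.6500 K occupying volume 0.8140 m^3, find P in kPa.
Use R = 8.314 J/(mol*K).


P = nRT/V = 4.4030 * 8.314 * 661.6500 / 0.8140
= 24220.7185 / 0.8140 = 29755.1825 Pa = 29.7552 kPa

29.7552 kPa


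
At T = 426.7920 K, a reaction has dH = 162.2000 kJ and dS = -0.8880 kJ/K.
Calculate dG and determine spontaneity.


T*dS = 426.7920 * -0.8880 = -378.9913 kJ
dG = 162.2000 + 378.9913 = 541.1913 kJ (non-spontaneous)

dG = 541.1913 kJ, non-spontaneous


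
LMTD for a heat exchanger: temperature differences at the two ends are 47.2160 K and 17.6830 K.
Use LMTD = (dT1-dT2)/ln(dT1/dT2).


dT1/dT2 = 2.6701
ln(dT1/dT2) = 0.9821
LMTD = 29.5330 / 0.9821 = 30.0704 K

30.0704 K


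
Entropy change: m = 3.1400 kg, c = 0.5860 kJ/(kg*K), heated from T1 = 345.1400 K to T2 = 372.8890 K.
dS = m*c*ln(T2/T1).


T2/T1 = 1.0804
ln(T2/T1) = 0.0773
dS = 3.1400 * 0.5860 * 0.0773 = 0.1423 kJ/K

0.1423 kJ/K


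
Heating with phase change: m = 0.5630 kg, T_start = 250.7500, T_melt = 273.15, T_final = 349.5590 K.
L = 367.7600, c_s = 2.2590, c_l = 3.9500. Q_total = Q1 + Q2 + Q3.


Q1 (sensible, solid) = 0.5630 * 2.2590 * 22.4000 = 28.4887 kJ
Q2 (latent) = 0.5630 * 367.7600 = 207.0489 kJ
Q3 (sensible, liquid) = 0.5630 * 3.9500 * 76.4090 = 169.9222 kJ
Q_total = 405.4597 kJ

405.4597 kJ


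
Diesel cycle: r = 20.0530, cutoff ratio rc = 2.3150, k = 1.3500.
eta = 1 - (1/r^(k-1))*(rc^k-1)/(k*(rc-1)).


r^(k-1) = 2.8560
rc^k = 3.1056
eta = 0.5847 = 58.4710%

58.4710%


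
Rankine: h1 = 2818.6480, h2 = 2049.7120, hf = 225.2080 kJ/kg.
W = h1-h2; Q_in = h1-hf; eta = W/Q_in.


W = 768.9360 kJ/kg
Q_in = 2593.4400 kJ/kg
eta = 0.2965 = 29.6493%

eta = 29.6493%


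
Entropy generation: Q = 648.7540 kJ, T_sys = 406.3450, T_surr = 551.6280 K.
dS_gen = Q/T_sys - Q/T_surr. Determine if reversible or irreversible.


dS_sys = 648.7540/406.3450 = 1.5966 kJ/K
dS_surr = -648.7540/551.6280 = -1.1761 kJ/K
dS_gen = 1.5966 - 1.1761 = 0.4205 kJ/K (irreversible)

dS_gen = 0.4205 kJ/K, irreversible


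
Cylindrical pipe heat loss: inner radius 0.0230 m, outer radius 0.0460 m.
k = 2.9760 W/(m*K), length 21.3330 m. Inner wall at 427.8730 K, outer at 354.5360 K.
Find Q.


dT = 73.3370 K
ln(ro/ri) = 0.6931
Q = 2*pi*2.9760*21.3330*73.3370 / 0.6931 = 42204.8545 W

42204.8545 W


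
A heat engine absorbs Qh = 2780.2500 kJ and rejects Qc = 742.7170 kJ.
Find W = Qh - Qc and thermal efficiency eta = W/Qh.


W = 2780.2500 - 742.7170 = 2037.5330 kJ
eta = 2037.5330 / 2780.2500 = 0.7329 = 73.2860%

W = 2037.5330 kJ, eta = 73.2860%


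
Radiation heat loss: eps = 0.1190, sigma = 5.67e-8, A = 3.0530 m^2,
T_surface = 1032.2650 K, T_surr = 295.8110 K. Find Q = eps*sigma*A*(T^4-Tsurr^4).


T^4 = 1.1354e+12
Tsurr^4 = 7.6570e+09
Q = 0.1190 * 5.67e-8 * 3.0530 * 1.1278e+12 = 23231.8076 W

23231.8076 W


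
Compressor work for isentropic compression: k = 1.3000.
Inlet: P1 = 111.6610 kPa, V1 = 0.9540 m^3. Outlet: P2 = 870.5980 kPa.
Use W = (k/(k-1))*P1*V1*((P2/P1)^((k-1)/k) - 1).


(k-1)/k = 0.2308
(P2/P1)^exp = 1.6063
W = 4.3333 * 111.6610 * 0.9540 * (1.6063 - 1) = 279.8723 kJ

279.8723 kJ


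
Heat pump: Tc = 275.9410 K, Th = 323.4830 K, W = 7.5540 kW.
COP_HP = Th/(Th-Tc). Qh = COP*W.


COP = 323.4830 / 47.5420 = 6.8042
Qh = 6.8042 * 7.5540 = 51.3986 kW

COP = 6.8042, Qh = 51.3986 kW


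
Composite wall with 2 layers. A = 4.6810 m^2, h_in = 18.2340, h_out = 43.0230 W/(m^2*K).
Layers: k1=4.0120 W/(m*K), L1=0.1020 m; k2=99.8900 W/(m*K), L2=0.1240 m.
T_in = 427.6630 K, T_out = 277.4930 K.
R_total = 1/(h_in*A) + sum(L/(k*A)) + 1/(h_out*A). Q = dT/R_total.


R_conv_in = 1/(18.2340*4.6810) = 0.0117
R_1 = 0.1020/(4.0120*4.6810) = 0.0054
R_2 = 0.1240/(99.8900*4.6810) = 0.0003
R_conv_out = 1/(43.0230*4.6810) = 0.0050
R_total = 0.0224 K/W
Q = 150.1700 / 0.0224 = 6710.6304 W

R_total = 0.0224 K/W, Q = 6710.6304 W


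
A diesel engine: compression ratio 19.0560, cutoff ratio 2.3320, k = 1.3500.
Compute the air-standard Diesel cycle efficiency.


r^(k-1) = 2.8055
rc^k = 3.1364
eta = 0.5765 = 57.6516%

57.6516%


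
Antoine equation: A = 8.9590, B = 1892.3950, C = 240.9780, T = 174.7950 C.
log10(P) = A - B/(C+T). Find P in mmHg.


C+T = 415.7730
B/(C+T) = 4.5515
log10(P) = 8.9590 - 4.5515 = 4.4075
P = 10^4.4075 = 25555.8259 mmHg

25555.8259 mmHg


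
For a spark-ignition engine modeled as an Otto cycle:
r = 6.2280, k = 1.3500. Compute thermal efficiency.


r^(k-1) = 1.8968
eta = 1 - 1/1.8968 = 0.4728 = 47.2797%

47.2797%


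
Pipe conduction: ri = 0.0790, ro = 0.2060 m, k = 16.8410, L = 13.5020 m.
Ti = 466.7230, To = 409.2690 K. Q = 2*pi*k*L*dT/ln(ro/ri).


dT = 57.4540 K
ln(ro/ri) = 0.9584
Q = 2*pi*16.8410*13.5020*57.4540 / 0.9584 = 85645.8811 W

85645.8811 W


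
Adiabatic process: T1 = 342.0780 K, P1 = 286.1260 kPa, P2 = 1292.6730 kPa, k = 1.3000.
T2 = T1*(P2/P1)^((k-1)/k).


(k-1)/k = 0.2308
(P2/P1)^exp = 1.4162
T2 = 342.0780 * 1.4162 = 484.4658 K

484.4658 K


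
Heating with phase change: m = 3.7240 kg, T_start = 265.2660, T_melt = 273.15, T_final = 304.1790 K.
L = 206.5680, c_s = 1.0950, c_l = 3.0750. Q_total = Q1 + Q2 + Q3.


Q1 (sensible, solid) = 3.7240 * 1.0950 * 7.8840 = 32.1492 kJ
Q2 (latent) = 3.7240 * 206.5680 = 769.2592 kJ
Q3 (sensible, liquid) = 3.7240 * 3.0750 * 31.0290 = 355.3224 kJ
Q_total = 1156.7308 kJ

1156.7308 kJ


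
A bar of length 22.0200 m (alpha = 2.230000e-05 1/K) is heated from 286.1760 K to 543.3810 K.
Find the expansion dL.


dT = 257.2050 K
dL = 2.230000e-05 * 22.0200 * 257.2050 = 0.126299 m
L_final = 22.146299 m

dL = 0.126299 m


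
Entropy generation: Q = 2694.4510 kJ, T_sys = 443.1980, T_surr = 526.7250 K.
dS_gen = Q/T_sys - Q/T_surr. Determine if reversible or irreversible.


dS_sys = 2694.4510/443.1980 = 6.0796 kJ/K
dS_surr = -2694.4510/526.7250 = -5.1155 kJ/K
dS_gen = 6.0796 - 5.1155 = 0.9641 kJ/K (irreversible)

dS_gen = 0.9641 kJ/K, irreversible


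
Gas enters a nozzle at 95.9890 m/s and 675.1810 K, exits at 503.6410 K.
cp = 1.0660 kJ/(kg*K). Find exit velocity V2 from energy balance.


dT = 171.5400 K
2*cp*1000*dT = 365723.2800
V1^2 = 9213.8881
V2 = sqrt(374937.1681) = 612.3211 m/s

612.3211 m/s


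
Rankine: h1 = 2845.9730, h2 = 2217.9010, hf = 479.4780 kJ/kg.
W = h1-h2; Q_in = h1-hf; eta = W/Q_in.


W = 628.0720 kJ/kg
Q_in = 2366.4950 kJ/kg
eta = 0.2654 = 26.5402%

eta = 26.5402%


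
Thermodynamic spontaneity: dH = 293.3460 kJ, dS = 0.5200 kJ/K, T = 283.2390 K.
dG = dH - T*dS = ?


T*dS = 283.2390 * 0.5200 = 147.2843 kJ
dG = 293.3460 - 147.2843 = 146.0617 kJ (non-spontaneous)

dG = 146.0617 kJ, non-spontaneous


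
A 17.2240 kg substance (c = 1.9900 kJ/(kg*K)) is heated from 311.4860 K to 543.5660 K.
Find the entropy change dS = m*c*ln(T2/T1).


T2/T1 = 1.7451
ln(T2/T1) = 0.5568
dS = 17.2240 * 1.9900 * 0.5568 = 19.0846 kJ/K

19.0846 kJ/K


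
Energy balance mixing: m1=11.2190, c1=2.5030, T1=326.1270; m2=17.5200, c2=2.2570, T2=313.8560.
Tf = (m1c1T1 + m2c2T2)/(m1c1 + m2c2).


num = 21568.7183
den = 67.6238
Tf = 318.9516 K

318.9516 K


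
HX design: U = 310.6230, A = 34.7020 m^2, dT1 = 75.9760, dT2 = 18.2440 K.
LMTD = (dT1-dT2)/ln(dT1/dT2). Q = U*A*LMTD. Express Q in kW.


LMTD = 40.4688 K
Q = 310.6230 * 34.7020 * 40.4688 = 436222.6472 W = 436.2226 kW

436.2226 kW


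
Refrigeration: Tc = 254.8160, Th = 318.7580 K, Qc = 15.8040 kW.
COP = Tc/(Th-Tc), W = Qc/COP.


COP = 254.8160 / 63.9420 = 3.9851
W = 15.8040 / 3.9851 = 3.9658 kW

COP = 3.9851, W = 3.9658 kW


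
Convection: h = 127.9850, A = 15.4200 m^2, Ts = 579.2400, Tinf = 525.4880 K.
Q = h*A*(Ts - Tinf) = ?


dT = 53.7520 K
Q = 127.9850 * 15.4200 * 53.7520 = 106081.1147 W

106081.1147 W


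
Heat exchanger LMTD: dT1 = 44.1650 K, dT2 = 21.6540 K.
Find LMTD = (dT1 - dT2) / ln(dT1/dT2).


dT1/dT2 = 2.0396
ln(dT1/dT2) = 0.7127
LMTD = 22.5110 / 0.7127 = 31.5836 K

31.5836 K


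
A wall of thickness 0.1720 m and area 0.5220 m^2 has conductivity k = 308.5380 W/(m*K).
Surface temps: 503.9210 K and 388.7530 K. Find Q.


dT = 115.1680 K
Q = 308.5380 * 0.5220 * 115.1680 / 0.1720 = 107840.6610 W

107840.6610 W


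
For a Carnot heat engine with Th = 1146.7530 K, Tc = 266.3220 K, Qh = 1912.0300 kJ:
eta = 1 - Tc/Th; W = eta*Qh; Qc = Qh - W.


eta = 1 - 266.3220/1146.7530 = 0.7678
W = 0.7678 * 1912.0300 = 1467.9800 kJ
Qc = 1912.0300 - 1467.9800 = 444.0500 kJ

eta = 76.7760%, W = 1467.9800 kJ, Qc = 444.0500 kJ


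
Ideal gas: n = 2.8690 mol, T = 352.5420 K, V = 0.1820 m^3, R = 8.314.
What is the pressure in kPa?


P = nRT/V = 2.8690 * 8.314 * 352.5420 / 0.1820
= 8409.1371 / 0.1820 = 46204.0499 Pa = 46.2040 kPa

46.2040 kPa


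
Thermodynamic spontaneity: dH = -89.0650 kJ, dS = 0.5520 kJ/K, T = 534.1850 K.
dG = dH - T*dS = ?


T*dS = 534.1850 * 0.5520 = 294.8701 kJ
dG = -89.0650 - 294.8701 = -383.9351 kJ (spontaneous)

dG = -383.9351 kJ, spontaneous


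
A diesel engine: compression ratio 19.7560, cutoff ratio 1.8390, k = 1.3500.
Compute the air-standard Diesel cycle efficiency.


r^(k-1) = 2.8412
rc^k = 2.2761
eta = 0.6035 = 60.3463%

60.3463%


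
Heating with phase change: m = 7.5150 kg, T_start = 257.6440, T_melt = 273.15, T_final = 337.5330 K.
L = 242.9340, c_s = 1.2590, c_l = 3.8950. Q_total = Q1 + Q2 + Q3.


Q1 (sensible, solid) = 7.5150 * 1.2590 * 15.5060 = 146.7082 kJ
Q2 (latent) = 7.5150 * 242.9340 = 1825.6490 kJ
Q3 (sensible, liquid) = 7.5150 * 3.8950 * 64.3830 = 1884.5500 kJ
Q_total = 3856.9072 kJ

3856.9072 kJ


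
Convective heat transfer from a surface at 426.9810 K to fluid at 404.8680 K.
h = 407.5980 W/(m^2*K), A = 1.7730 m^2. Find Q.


dT = 22.1130 K
Q = 407.5980 * 1.7730 * 22.1130 = 15980.4294 W

15980.4294 W


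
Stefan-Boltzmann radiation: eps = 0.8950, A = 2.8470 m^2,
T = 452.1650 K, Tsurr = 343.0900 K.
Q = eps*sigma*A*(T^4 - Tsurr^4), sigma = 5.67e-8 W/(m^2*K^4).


T^4 = 4.1801e+10
Tsurr^4 = 1.3856e+10
Q = 0.8950 * 5.67e-8 * 2.8470 * 2.7945e+10 = 4037.4031 W

4037.4031 W


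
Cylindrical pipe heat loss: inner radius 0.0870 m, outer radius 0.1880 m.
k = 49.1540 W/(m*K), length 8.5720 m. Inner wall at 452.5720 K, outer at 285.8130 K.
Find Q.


dT = 166.7590 K
ln(ro/ri) = 0.7705
Q = 2*pi*49.1540*8.5720*166.7590 / 0.7705 = 572952.2893 W

572952.2893 W


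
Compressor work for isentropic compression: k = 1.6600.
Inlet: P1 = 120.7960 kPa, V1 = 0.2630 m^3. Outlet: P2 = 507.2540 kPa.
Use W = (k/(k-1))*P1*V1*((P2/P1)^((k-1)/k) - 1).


(k-1)/k = 0.3976
(P2/P1)^exp = 1.7692
W = 2.5152 * 120.7960 * 0.2630 * (1.7692 - 1) = 61.4597 kJ

61.4597 kJ


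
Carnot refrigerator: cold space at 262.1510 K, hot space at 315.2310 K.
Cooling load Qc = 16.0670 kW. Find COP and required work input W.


COP = 262.1510 / 53.0800 = 4.9388
W = 16.0670 / 4.9388 = 3.2532 kW

COP = 4.9388, W = 3.2532 kW


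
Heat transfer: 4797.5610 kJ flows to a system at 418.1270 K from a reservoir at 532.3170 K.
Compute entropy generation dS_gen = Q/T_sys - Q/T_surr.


dS_sys = 4797.5610/418.1270 = 11.4739 kJ/K
dS_surr = -4797.5610/532.3170 = -9.0126 kJ/K
dS_gen = 11.4739 - 9.0126 = 2.4613 kJ/K (irreversible)

dS_gen = 2.4613 kJ/K, irreversible


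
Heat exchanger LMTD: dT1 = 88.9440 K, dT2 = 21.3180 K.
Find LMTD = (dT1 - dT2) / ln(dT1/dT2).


dT1/dT2 = 4.1722
ln(dT1/dT2) = 1.4285
LMTD = 67.6260 / 1.4285 = 47.3421 K

47.3421 K


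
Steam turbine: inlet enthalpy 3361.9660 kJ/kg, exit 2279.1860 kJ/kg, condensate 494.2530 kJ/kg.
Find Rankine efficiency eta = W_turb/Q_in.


W = 1082.7800 kJ/kg
Q_in = 2867.7130 kJ/kg
eta = 0.3776 = 37.7576%

eta = 37.7576%


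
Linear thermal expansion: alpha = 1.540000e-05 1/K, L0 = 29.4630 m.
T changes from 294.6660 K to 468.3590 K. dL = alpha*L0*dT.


dT = 173.6930 K
dL = 1.540000e-05 * 29.4630 * 173.6930 = 0.078810 m
L_final = 29.541810 m

dL = 0.078810 m


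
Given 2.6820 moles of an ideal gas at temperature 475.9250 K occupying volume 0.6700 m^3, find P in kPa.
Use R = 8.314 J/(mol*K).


P = nRT/V = 2.6820 * 8.314 * 475.9250 / 0.6700
= 10612.2461 / 0.6700 = 15839.1733 Pa = 15.8392 kPa

15.8392 kPa


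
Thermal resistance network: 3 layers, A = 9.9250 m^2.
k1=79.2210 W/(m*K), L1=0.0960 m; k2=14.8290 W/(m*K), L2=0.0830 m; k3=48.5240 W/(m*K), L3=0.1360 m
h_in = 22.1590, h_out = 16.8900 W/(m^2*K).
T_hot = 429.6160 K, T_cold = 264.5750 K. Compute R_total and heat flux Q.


R_conv_in = 1/(22.1590*9.9250) = 0.0045
R_1 = 0.0960/(79.2210*9.9250) = 0.0001
R_2 = 0.0830/(14.8290*9.9250) = 0.0006
R_3 = 0.1360/(48.5240*9.9250) = 0.0003
R_conv_out = 1/(16.8900*9.9250) = 0.0060
R_total = 0.0115 K/W
Q = 165.0410 / 0.0115 = 14375.4224 W

R_total = 0.0115 K/W, Q = 14375.4224 W


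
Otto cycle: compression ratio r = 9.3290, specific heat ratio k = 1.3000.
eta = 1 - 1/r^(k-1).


r^(k-1) = 1.9541
eta = 1 - 1/1.9541 = 0.4883 = 48.8260%

48.8260%


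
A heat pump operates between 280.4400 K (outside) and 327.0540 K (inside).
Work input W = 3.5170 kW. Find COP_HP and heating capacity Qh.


COP = 327.0540 / 46.6140 = 7.0162
Qh = 7.0162 * 3.5170 = 24.6760 kW

COP = 7.0162, Qh = 24.6760 kW


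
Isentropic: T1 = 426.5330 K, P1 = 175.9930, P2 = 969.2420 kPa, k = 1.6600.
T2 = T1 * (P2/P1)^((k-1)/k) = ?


(k-1)/k = 0.3976
(P2/P1)^exp = 1.9706
T2 = 426.5330 * 1.9706 = 840.5082 K

840.5082 K


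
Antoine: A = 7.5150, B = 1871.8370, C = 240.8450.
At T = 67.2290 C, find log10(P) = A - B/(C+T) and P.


C+T = 308.0740
B/(C+T) = 6.0759
log10(P) = 7.5150 - 6.0759 = 1.4391
P = 10^1.4391 = 27.4832 mmHg

27.4832 mmHg


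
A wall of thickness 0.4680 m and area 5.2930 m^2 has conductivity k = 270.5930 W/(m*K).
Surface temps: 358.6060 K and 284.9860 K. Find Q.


dT = 73.6200 K
Q = 270.5930 * 5.2930 * 73.6200 / 0.4680 = 225303.7455 W

225303.7455 W


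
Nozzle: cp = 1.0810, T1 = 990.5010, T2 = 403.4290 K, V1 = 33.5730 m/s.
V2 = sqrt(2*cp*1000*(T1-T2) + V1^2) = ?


dT = 587.0720 K
2*cp*1000*dT = 1269249.6640
V1^2 = 1127.1463
V2 = sqrt(1270376.8103) = 1127.1099 m/s

1127.1099 m/s


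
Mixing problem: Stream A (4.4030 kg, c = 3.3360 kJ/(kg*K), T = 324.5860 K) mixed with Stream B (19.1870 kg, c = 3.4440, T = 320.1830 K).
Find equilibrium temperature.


num = 25925.3532
den = 80.7684
Tf = 320.9837 K

320.9837 K


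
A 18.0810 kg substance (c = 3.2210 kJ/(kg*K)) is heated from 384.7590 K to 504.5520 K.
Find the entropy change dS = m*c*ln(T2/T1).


T2/T1 = 1.3113
ln(T2/T1) = 0.2711
dS = 18.0810 * 3.2210 * 0.2711 = 15.7859 kJ/K

15.7859 kJ/K


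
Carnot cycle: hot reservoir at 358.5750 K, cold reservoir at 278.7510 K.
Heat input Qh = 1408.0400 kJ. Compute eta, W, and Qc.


eta = 1 - 278.7510/358.5750 = 0.2226
W = 0.2226 * 1408.0400 = 313.4501 kJ
Qc = 1408.0400 - 313.4501 = 1094.5899 kJ

eta = 22.2615%, W = 313.4501 kJ, Qc = 1094.5899 kJ


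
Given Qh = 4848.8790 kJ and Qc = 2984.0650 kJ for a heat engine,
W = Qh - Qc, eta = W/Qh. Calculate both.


W = 4848.8790 - 2984.0650 = 1864.8140 kJ
eta = 1864.8140 / 4848.8790 = 0.3846 = 38.4587%

W = 1864.8140 kJ, eta = 38.4587%


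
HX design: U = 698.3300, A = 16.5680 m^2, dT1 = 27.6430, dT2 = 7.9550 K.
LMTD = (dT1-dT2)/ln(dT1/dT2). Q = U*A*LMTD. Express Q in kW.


LMTD = 15.8064 K
Q = 698.3300 * 16.5680 * 15.8064 = 182878.8974 W = 182.8789 kW

182.8789 kW


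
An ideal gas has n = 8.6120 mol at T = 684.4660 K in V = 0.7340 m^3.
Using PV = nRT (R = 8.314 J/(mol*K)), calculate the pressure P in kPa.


P = nRT/V = 8.6120 * 8.314 * 684.4660 / 0.7340
= 49007.8806 / 0.7340 = 66768.2297 Pa = 66.7682 kPa

66.7682 kPa


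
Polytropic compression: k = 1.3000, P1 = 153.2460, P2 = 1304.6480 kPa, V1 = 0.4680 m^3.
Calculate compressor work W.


(k-1)/k = 0.2308
(P2/P1)^exp = 1.6392
W = 4.3333 * 153.2460 * 0.4680 * (1.6392 - 1) = 198.6612 kJ

198.6612 kJ


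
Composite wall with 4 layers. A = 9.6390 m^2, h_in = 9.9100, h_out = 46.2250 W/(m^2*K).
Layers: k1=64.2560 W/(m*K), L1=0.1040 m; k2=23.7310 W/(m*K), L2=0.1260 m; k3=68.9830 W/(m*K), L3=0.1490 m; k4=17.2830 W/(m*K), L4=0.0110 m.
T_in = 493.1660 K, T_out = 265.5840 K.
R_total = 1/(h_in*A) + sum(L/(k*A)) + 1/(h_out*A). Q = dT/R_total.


R_conv_in = 1/(9.9100*9.6390) = 0.0105
R_1 = 0.1040/(64.2560*9.6390) = 0.0002
R_2 = 0.1260/(23.7310*9.6390) = 0.0006
R_3 = 0.1490/(68.9830*9.6390) = 0.0002
R_4 = 0.0110/(17.2830*9.6390) = 6.6030e-05
R_conv_out = 1/(46.2250*9.6390) = 0.0022
R_total = 0.0137 K/W
Q = 227.5820 / 0.0137 = 16585.2439 W

R_total = 0.0137 K/W, Q = 16585.2439 W


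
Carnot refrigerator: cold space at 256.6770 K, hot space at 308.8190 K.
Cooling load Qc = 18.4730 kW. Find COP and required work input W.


COP = 256.6770 / 52.1420 = 4.9227
W = 18.4730 / 4.9227 = 3.7527 kW

COP = 4.9227, W = 3.7527 kW


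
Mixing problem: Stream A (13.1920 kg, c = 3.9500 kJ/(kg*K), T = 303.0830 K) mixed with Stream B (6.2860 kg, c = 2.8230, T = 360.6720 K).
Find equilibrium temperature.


num = 22193.4312
den = 69.8538
Tf = 317.7127 K

317.7127 K


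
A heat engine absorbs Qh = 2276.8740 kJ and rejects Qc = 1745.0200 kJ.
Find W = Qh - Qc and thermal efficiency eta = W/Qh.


W = 2276.8740 - 1745.0200 = 531.8540 kJ
eta = 531.8540 / 2276.8740 = 0.2336 = 23.3590%

W = 531.8540 kJ, eta = 23.3590%


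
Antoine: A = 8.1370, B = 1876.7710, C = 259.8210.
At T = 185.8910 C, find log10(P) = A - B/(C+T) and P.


C+T = 445.7120
B/(C+T) = 4.2107
log10(P) = 8.1370 - 4.2107 = 3.9263
P = 10^3.9263 = 8438.6746 mmHg

8438.6746 mmHg


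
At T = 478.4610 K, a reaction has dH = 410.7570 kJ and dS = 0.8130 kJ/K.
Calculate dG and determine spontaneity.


T*dS = 478.4610 * 0.8130 = 388.9888 kJ
dG = 410.7570 - 388.9888 = 21.7682 kJ (non-spontaneous)

dG = 21.7682 kJ, non-spontaneous


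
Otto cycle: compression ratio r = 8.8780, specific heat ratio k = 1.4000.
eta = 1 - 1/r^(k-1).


r^(k-1) = 2.3951
eta = 1 - 1/2.3951 = 0.5825 = 58.2483%

58.2483%


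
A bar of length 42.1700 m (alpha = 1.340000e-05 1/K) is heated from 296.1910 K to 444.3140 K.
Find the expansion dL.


dT = 148.1230 K
dL = 1.340000e-05 * 42.1700 * 148.1230 = 0.083701 m
L_final = 42.253701 m

dL = 0.083701 m


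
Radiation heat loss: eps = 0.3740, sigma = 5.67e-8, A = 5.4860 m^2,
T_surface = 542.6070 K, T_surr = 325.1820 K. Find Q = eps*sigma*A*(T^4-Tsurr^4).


T^4 = 8.6685e+10
Tsurr^4 = 1.1182e+10
Q = 0.3740 * 5.67e-8 * 5.4860 * 7.5503e+10 = 8783.6280 W

8783.6280 W


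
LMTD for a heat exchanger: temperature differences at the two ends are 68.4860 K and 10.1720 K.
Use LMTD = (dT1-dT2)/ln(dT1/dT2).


dT1/dT2 = 6.7328
ln(dT1/dT2) = 1.9070
LMTD = 58.3140 / 1.9070 = 30.5791 K

30.5791 K


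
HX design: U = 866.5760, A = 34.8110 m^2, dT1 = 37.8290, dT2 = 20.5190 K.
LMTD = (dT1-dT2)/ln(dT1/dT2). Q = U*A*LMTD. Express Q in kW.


LMTD = 28.2970 K
Q = 866.5760 * 34.8110 * 28.2970 = 853619.2388 W = 853.6192 kW

853.6192 kW


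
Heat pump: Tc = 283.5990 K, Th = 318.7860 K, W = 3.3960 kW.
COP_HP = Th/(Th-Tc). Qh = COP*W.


COP = 318.7860 / 35.1870 = 9.0598
Qh = 9.0598 * 3.3960 = 30.7670 kW

COP = 9.0598, Qh = 30.7670 kW


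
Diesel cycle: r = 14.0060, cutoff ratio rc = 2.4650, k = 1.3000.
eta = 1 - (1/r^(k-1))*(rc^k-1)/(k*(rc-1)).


r^(k-1) = 2.2075
rc^k = 3.2312
eta = 0.4693 = 46.9286%

46.9286%


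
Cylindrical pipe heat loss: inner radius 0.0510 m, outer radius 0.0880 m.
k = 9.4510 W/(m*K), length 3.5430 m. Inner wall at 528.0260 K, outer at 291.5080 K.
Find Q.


dT = 236.5180 K
ln(ro/ri) = 0.5455
Q = 2*pi*9.4510*3.5430*236.5180 / 0.5455 = 91219.8439 W

91219.8439 W


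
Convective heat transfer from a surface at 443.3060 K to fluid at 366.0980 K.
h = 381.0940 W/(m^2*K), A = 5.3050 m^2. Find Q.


dT = 77.2080 K
Q = 381.0940 * 5.3050 * 77.2080 = 156091.6970 W

156091.6970 W


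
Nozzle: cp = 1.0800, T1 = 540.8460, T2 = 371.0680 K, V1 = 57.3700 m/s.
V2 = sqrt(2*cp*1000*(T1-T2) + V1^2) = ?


dT = 169.7780 K
2*cp*1000*dT = 366720.4800
V1^2 = 3291.3169
V2 = sqrt(370011.7969) = 608.2859 m/s

608.2859 m/s


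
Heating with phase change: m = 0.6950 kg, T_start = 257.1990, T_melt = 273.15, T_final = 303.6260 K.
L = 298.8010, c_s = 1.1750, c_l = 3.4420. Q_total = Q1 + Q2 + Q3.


Q1 (sensible, solid) = 0.6950 * 1.1750 * 15.9510 = 13.0260 kJ
Q2 (latent) = 0.6950 * 298.8010 = 207.6667 kJ
Q3 (sensible, liquid) = 0.6950 * 3.4420 * 30.4760 = 72.9044 kJ
Q_total = 293.5971 kJ

293.5971 kJ


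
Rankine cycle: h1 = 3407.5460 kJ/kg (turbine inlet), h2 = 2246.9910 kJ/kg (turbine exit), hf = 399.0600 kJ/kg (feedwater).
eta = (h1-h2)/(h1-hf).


W = 1160.5550 kJ/kg
Q_in = 3008.4860 kJ/kg
eta = 0.3858 = 38.5760%

eta = 38.5760%


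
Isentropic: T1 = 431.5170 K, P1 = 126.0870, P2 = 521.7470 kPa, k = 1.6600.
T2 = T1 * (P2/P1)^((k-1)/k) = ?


(k-1)/k = 0.3976
(P2/P1)^exp = 1.7589
T2 = 431.5170 * 1.7589 = 758.9751 K

758.9751 K


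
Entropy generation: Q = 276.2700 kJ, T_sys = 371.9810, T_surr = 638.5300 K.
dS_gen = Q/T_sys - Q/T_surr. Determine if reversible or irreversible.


dS_sys = 276.2700/371.9810 = 0.7427 kJ/K
dS_surr = -276.2700/638.5300 = -0.4327 kJ/K
dS_gen = 0.7427 - 0.4327 = 0.3100 kJ/K (irreversible)

dS_gen = 0.3100 kJ/K, irreversible


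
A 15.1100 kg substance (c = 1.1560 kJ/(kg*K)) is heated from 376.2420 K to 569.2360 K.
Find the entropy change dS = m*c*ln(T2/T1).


T2/T1 = 1.5130
ln(T2/T1) = 0.4141
dS = 15.1100 * 1.1560 * 0.4141 = 7.2325 kJ/K

7.2325 kJ/K


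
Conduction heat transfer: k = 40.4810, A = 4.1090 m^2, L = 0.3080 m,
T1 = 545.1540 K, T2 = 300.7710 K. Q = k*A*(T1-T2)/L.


dT = 244.3830 K
Q = 40.4810 * 4.1090 * 244.3830 / 0.3080 = 131979.8556 W

131979.8556 W


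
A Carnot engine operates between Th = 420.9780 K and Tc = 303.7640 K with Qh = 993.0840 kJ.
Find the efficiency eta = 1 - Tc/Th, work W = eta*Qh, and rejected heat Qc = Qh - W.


eta = 1 - 303.7640/420.9780 = 0.2784
W = 0.2784 * 993.0840 = 276.5070 kJ
Qc = 993.0840 - 276.5070 = 716.5770 kJ

eta = 27.8433%, W = 276.5070 kJ, Qc = 716.5770 kJ


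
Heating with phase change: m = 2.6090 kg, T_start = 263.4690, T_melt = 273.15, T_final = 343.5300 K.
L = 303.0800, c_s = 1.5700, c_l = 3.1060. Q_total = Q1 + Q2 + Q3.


Q1 (sensible, solid) = 2.6090 * 1.5700 * 9.6810 = 39.6546 kJ
Q2 (latent) = 2.6090 * 303.0800 = 790.7357 kJ
Q3 (sensible, liquid) = 2.6090 * 3.1060 * 70.3800 = 570.3281 kJ
Q_total = 1400.7185 kJ

1400.7185 kJ


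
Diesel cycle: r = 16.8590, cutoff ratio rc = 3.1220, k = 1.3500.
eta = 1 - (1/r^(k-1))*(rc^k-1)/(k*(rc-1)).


r^(k-1) = 2.6878
rc^k = 4.6503
eta = 0.5259 = 52.5908%

52.5908%


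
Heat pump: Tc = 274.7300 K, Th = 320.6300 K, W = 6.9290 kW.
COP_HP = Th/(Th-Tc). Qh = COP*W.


COP = 320.6300 / 45.9000 = 6.9854
Qh = 6.9854 * 6.9290 = 48.4019 kW

COP = 6.9854, Qh = 48.4019 kW


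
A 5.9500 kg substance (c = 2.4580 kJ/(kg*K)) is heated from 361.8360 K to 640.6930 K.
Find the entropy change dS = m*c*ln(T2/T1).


T2/T1 = 1.7707
ln(T2/T1) = 0.5714
dS = 5.9500 * 2.4580 * 0.5714 = 8.3562 kJ/K

8.3562 kJ/K


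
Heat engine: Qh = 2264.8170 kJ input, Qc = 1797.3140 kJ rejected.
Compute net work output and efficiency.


W = 2264.8170 - 1797.3140 = 467.5030 kJ
eta = 467.5030 / 2264.8170 = 0.2064 = 20.6420%

W = 467.5030 kJ, eta = 20.6420%


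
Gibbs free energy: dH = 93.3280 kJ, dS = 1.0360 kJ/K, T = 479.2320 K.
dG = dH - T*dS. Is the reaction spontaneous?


T*dS = 479.2320 * 1.0360 = 496.4844 kJ
dG = 93.3280 - 496.4844 = -403.1564 kJ (spontaneous)

dG = -403.1564 kJ, spontaneous


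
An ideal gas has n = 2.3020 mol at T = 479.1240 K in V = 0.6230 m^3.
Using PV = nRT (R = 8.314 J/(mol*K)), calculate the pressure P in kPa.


P = nRT/V = 2.3020 * 8.314 * 479.1240 / 0.6230
= 9169.8718 / 0.6230 = 14718.8954 Pa = 14.7189 kPa

14.7189 kPa


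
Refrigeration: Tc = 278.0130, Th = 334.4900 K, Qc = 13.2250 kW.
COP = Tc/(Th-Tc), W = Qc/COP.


COP = 278.0130 / 56.4770 = 4.9226
W = 13.2250 / 4.9226 = 2.6866 kW

COP = 4.9226, W = 2.6866 kW


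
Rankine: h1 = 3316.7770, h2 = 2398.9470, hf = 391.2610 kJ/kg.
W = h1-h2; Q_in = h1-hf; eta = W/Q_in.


W = 917.8300 kJ/kg
Q_in = 2925.5160 kJ/kg
eta = 0.3137 = 31.3733%

eta = 31.3733%


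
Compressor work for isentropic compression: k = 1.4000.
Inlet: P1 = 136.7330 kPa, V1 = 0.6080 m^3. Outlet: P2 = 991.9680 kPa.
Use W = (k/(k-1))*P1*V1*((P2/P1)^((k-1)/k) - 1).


(k-1)/k = 0.2857
(P2/P1)^exp = 1.7615
W = 3.5000 * 136.7330 * 0.6080 * (1.7615 - 1) = 221.5838 kJ

221.5838 kJ


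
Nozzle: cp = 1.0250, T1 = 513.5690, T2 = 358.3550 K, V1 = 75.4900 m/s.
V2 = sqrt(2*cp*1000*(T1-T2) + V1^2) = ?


dT = 155.2140 K
2*cp*1000*dT = 318188.7000
V1^2 = 5698.7401
V2 = sqrt(323887.4401) = 569.1111 m/s

569.1111 m/s


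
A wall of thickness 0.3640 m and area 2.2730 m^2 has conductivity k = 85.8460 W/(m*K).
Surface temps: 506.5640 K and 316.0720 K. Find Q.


dT = 190.4920 K
Q = 85.8460 * 2.2730 * 190.4920 / 0.3640 = 102116.2499 W

102116.2499 W


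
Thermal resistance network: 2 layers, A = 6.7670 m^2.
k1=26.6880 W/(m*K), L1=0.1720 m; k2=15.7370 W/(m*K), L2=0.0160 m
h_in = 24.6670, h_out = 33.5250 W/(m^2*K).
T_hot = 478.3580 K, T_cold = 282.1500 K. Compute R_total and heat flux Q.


R_conv_in = 1/(24.6670*6.7670) = 0.0060
R_1 = 0.1720/(26.6880*6.7670) = 0.0010
R_2 = 0.0160/(15.7370*6.7670) = 0.0002
R_conv_out = 1/(33.5250*6.7670) = 0.0044
R_total = 0.0115 K/W
Q = 196.2080 / 0.0115 = 17059.4749 W

R_total = 0.0115 K/W, Q = 17059.4749 W


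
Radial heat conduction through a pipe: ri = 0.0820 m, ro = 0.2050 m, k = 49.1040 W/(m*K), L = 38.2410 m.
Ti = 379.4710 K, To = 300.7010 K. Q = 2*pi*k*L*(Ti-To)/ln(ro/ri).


dT = 78.7700 K
ln(ro/ri) = 0.9163
Q = 2*pi*49.1040*38.2410*78.7700 / 0.9163 = 1014269.8868 W

1014269.8868 W


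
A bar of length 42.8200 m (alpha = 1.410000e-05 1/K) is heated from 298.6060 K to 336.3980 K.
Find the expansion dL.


dT = 37.7920 K
dL = 1.410000e-05 * 42.8200 * 37.7920 = 0.022817 m
L_final = 42.842817 m

dL = 0.022817 m


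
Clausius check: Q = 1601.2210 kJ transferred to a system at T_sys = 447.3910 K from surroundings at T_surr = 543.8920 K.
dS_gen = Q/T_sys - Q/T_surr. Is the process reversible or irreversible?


dS_sys = 1601.2210/447.3910 = 3.5790 kJ/K
dS_surr = -1601.2210/543.8920 = -2.9440 kJ/K
dS_gen = 3.5790 - 2.9440 = 0.6350 kJ/K (irreversible)

dS_gen = 0.6350 kJ/K, irreversible


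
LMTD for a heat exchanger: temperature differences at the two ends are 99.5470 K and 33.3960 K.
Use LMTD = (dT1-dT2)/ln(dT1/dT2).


dT1/dT2 = 2.9808
ln(dT1/dT2) = 1.0922
LMTD = 66.1510 / 1.0922 = 60.5671 K

60.5671 K


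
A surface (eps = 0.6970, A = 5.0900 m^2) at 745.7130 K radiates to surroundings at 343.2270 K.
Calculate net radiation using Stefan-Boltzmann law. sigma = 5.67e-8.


T^4 = 3.0923e+11
Tsurr^4 = 1.3878e+10
Q = 0.6970 * 5.67e-8 * 5.0900 * 2.9536e+11 = 59412.6700 W

59412.6700 W


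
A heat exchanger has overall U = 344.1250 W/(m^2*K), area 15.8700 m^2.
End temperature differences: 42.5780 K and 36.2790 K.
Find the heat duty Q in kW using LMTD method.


LMTD = 39.3445 K
Q = 344.1250 * 15.8700 * 39.3445 = 214870.6776 W = 214.8707 kW

214.8707 kW


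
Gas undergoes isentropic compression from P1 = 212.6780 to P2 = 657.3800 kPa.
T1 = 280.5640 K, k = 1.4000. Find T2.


(k-1)/k = 0.2857
(P2/P1)^exp = 1.3805
T2 = 280.5640 * 1.3805 = 387.3101 K

387.3101 K


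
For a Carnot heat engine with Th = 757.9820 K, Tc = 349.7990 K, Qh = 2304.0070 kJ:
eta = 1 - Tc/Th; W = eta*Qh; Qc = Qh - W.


eta = 1 - 349.7990/757.9820 = 0.5385
W = 0.5385 * 2304.0070 = 1240.7372 kJ
Qc = 2304.0070 - 1240.7372 = 1063.2698 kJ

eta = 53.8513%, W = 1240.7372 kJ, Qc = 1063.2698 kJ


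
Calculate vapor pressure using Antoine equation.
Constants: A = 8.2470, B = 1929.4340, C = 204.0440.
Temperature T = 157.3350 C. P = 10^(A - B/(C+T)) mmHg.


C+T = 361.3790
B/(C+T) = 5.3391
log10(P) = 8.2470 - 5.3391 = 2.9079
P = 10^2.9079 = 808.9334 mmHg

808.9334 mmHg


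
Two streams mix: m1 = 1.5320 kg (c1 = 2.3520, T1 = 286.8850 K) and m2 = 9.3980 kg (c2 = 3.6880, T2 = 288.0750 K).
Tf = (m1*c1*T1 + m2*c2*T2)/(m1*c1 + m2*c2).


num = 11018.3512
den = 38.2631
Tf = 287.9629 K

287.9629 K


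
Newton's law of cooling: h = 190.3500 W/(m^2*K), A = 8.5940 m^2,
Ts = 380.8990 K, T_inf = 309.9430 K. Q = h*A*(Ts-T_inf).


dT = 70.9560 K
Q = 190.3500 * 8.5940 * 70.9560 = 116074.6427 W

116074.6427 W


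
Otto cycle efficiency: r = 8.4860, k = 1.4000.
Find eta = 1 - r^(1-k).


r^(k-1) = 2.3522
eta = 1 - 1/2.3522 = 0.5749 = 57.4873%

57.4873%


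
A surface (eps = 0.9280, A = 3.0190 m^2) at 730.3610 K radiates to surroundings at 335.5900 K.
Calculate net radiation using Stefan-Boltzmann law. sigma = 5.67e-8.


T^4 = 2.8454e+11
Tsurr^4 = 1.2683e+10
Q = 0.9280 * 5.67e-8 * 3.0190 * 2.7186e+11 = 43185.8338 W

43185.8338 W


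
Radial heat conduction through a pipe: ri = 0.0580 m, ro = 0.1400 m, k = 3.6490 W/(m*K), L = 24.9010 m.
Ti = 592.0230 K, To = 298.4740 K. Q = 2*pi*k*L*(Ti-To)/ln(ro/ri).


dT = 293.5490 K
ln(ro/ri) = 0.8812
Q = 2*pi*3.6490*24.9010*293.5490 / 0.8812 = 190185.2915 W

190185.2915 W


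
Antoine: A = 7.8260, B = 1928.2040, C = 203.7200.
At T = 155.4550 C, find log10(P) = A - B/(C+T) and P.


C+T = 359.1750
B/(C+T) = 5.3684
log10(P) = 7.8260 - 5.3684 = 2.4576
P = 10^2.4576 = 286.7974 mmHg

286.7974 mmHg


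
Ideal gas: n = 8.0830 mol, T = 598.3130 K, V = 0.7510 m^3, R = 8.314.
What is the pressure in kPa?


P = nRT/V = 8.0830 * 8.314 * 598.3130 / 0.7510
= 40207.8673 / 0.7510 = 53539.1043 Pa = 53.5391 kPa

53.5391 kPa


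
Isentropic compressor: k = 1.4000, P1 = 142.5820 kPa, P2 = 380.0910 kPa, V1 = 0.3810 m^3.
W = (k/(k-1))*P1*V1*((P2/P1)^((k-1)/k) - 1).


(k-1)/k = 0.2857
(P2/P1)^exp = 1.3233
W = 3.5000 * 142.5820 * 0.3810 * (1.3233 - 1) = 61.4731 kJ

61.4731 kJ


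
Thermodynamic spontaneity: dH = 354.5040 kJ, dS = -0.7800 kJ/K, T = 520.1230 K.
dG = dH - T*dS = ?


T*dS = 520.1230 * -0.7800 = -405.6959 kJ
dG = 354.5040 + 405.6959 = 760.1999 kJ (non-spontaneous)

dG = 760.1999 kJ, non-spontaneous


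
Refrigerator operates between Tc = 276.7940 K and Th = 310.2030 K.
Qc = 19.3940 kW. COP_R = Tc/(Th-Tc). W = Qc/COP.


COP = 276.7940 / 33.4090 = 8.2850
W = 19.3940 / 8.2850 = 2.3409 kW

COP = 8.2850, W = 2.3409 kW


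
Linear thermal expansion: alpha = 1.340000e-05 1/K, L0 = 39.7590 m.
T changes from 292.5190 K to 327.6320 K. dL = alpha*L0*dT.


dT = 35.1130 K
dL = 1.340000e-05 * 39.7590 * 35.1130 = 0.018707 m
L_final = 39.777707 m

dL = 0.018707 m


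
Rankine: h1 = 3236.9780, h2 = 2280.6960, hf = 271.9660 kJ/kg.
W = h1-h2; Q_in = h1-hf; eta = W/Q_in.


W = 956.2820 kJ/kg
Q_in = 2965.0120 kJ/kg
eta = 0.3225 = 32.2522%

eta = 32.2522%


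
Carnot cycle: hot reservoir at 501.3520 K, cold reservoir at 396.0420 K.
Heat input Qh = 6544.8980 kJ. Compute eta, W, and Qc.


eta = 1 - 396.0420/501.3520 = 0.2101
W = 0.2101 * 6544.8980 = 1374.7690 kJ
Qc = 6544.8980 - 1374.7690 = 5170.1290 kJ

eta = 21.0052%, W = 1374.7690 kJ, Qc = 5170.1290 kJ


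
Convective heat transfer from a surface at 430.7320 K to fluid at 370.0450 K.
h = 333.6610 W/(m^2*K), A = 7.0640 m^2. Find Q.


dT = 60.6870 K
Q = 333.6610 * 7.0640 * 60.6870 = 143038.1244 W

143038.1244 W


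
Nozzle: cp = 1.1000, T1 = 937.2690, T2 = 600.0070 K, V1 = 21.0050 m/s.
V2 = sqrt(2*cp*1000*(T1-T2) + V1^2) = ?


dT = 337.2620 K
2*cp*1000*dT = 741976.4000
V1^2 = 441.2100
V2 = sqrt(742417.6100) = 861.6366 m/s

861.6366 m/s


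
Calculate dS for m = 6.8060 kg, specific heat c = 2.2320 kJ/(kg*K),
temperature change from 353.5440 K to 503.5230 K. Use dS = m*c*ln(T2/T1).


T2/T1 = 1.4242
ln(T2/T1) = 0.3536
dS = 6.8060 * 2.2320 * 0.3536 = 5.3719 kJ/K

5.3719 kJ/K


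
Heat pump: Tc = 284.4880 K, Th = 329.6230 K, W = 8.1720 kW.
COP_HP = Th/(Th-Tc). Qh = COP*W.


COP = 329.6230 / 45.1350 = 7.3030
Qh = 7.3030 * 8.1720 = 59.6805 kW

COP = 7.3030, Qh = 59.6805 kW


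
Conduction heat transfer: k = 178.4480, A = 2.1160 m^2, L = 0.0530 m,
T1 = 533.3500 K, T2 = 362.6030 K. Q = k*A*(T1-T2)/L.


dT = 170.7470 K
Q = 178.4480 * 2.1160 * 170.7470 / 0.0530 = 1216478.8443 W

1216478.8443 W


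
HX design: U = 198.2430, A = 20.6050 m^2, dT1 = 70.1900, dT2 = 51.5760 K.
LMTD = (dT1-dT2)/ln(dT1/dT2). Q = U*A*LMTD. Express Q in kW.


LMTD = 60.4058 K
Q = 198.2430 * 20.6050 * 60.4058 = 246745.2832 W = 246.7453 kW

246.7453 kW


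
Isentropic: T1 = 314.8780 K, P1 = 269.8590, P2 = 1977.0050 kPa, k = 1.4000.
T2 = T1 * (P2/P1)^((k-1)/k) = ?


(k-1)/k = 0.2857
(P2/P1)^exp = 1.7665
T2 = 314.8780 * 1.7665 = 556.2221 K

556.2221 K


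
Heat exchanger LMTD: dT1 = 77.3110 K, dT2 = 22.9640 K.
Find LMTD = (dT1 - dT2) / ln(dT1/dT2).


dT1/dT2 = 3.3666
ln(dT1/dT2) = 1.2139
LMTD = 54.3470 / 1.2139 = 44.7703 K

44.7703 K


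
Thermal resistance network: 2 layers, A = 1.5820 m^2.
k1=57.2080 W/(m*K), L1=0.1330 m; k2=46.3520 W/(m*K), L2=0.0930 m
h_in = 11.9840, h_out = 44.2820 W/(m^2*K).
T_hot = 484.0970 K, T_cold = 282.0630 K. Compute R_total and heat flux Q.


R_conv_in = 1/(11.9840*1.5820) = 0.0527
R_1 = 0.1330/(57.2080*1.5820) = 0.0015
R_2 = 0.0930/(46.3520*1.5820) = 0.0013
R_conv_out = 1/(44.2820*1.5820) = 0.0143
R_total = 0.0698 K/W
Q = 202.0340 / 0.0698 = 2896.1808 W

R_total = 0.0698 K/W, Q = 2896.1808 W


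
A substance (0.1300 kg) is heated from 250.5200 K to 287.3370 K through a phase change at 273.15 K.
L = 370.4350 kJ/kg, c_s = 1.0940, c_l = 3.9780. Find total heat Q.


Q1 (sensible, solid) = 0.1300 * 1.0940 * 22.6300 = 3.2184 kJ
Q2 (latent) = 0.1300 * 370.4350 = 48.1566 kJ
Q3 (sensible, liquid) = 0.1300 * 3.9780 * 14.1870 = 7.3367 kJ
Q_total = 58.7117 kJ

58.7117 kJ


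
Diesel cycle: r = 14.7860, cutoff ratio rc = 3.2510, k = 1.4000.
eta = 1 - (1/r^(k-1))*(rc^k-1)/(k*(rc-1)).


r^(k-1) = 2.9372
rc^k = 5.2098
eta = 0.5452 = 54.5199%

54.5199%


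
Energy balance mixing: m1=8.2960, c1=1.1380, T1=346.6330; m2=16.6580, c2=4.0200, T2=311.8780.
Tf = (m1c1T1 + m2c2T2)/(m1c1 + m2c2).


num = 24157.4696
den = 76.4060
Tf = 316.1724 K

316.1724 K


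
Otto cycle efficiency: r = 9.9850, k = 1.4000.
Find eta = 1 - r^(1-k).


r^(k-1) = 2.5104
eta = 1 - 1/2.5104 = 0.6017 = 60.1654%

60.1654%


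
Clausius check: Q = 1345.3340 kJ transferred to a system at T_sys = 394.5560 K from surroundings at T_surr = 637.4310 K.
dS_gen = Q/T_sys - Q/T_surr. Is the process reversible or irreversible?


dS_sys = 1345.3340/394.5560 = 3.4097 kJ/K
dS_surr = -1345.3340/637.4310 = -2.1106 kJ/K
dS_gen = 3.4097 - 2.1106 = 1.2992 kJ/K (irreversible)

dS_gen = 1.2992 kJ/K, irreversible


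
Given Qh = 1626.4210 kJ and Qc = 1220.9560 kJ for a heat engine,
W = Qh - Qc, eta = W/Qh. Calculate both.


W = 1626.4210 - 1220.9560 = 405.4650 kJ
eta = 405.4650 / 1626.4210 = 0.2493 = 24.9299%

W = 405.4650 kJ, eta = 24.9299%


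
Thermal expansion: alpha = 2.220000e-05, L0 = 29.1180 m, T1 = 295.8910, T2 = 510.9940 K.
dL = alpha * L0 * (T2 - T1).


dT = 215.1030 K
dL = 2.220000e-05 * 29.1180 * 215.1030 = 0.139047 m
L_final = 29.257047 m

dL = 0.139047 m


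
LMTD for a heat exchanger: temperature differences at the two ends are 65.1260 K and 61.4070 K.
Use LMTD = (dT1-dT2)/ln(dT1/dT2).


dT1/dT2 = 1.0606
ln(dT1/dT2) = 0.0588
LMTD = 3.7190 / 0.0588 = 63.2483 K

63.2483 K


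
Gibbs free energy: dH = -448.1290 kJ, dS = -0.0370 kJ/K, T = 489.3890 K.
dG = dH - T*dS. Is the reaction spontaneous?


T*dS = 489.3890 * -0.0370 = -18.1074 kJ
dG = -448.1290 + 18.1074 = -430.0216 kJ (spontaneous)

dG = -430.0216 kJ, spontaneous


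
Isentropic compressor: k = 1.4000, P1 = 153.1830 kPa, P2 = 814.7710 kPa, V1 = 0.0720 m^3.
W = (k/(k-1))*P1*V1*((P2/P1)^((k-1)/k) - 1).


(k-1)/k = 0.2857
(P2/P1)^exp = 1.6121
W = 3.5000 * 153.1830 * 0.0720 * (1.6121 - 1) = 23.6264 kJ

23.6264 kJ


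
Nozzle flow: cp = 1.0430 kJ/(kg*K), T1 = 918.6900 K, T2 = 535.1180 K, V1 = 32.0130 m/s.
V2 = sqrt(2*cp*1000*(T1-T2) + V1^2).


dT = 383.5720 K
2*cp*1000*dT = 800131.1920
V1^2 = 1024.8322
V2 = sqrt(801156.0242) = 895.0732 m/s

895.0732 m/s


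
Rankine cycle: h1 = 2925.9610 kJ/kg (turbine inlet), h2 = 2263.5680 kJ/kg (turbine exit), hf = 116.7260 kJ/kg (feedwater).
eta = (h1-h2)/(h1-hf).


W = 662.3930 kJ/kg
Q_in = 2809.2350 kJ/kg
eta = 0.2358 = 23.5791%

eta = 23.5791%


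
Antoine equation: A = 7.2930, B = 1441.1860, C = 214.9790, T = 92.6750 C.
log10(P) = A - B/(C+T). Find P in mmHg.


C+T = 307.6540
B/(C+T) = 4.6844
log10(P) = 7.2930 - 4.6844 = 2.6086
P = 10^2.6086 = 406.0339 mmHg

406.0339 mmHg


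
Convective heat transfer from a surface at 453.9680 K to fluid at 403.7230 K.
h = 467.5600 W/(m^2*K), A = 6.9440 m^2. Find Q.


dT = 50.2450 K
Q = 467.5600 * 6.9440 * 50.2450 = 163132.2825 W

163132.2825 W


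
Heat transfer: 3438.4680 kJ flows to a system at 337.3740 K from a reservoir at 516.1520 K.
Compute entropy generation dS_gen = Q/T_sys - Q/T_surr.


dS_sys = 3438.4680/337.3740 = 10.1919 kJ/K
dS_surr = -3438.4680/516.1520 = -6.6617 kJ/K
dS_gen = 10.1919 - 6.6617 = 3.5301 kJ/K (irreversible)

dS_gen = 3.5301 kJ/K, irreversible


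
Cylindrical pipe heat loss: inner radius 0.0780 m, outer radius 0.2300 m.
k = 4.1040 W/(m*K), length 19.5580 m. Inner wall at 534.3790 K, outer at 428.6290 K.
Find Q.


dT = 105.7500 K
ln(ro/ri) = 1.0814
Q = 2*pi*4.1040*19.5580*105.7500 / 1.0814 = 49319.3708 W

49319.3708 W


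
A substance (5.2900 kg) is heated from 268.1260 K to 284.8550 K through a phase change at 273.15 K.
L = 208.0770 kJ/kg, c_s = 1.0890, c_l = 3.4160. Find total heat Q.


Q1 (sensible, solid) = 5.2900 * 1.0890 * 5.0240 = 28.9423 kJ
Q2 (latent) = 5.2900 * 208.0770 = 1100.7273 kJ
Q3 (sensible, liquid) = 5.2900 * 3.4160 * 11.7050 = 211.5168 kJ
Q_total = 1341.1865 kJ

1341.1865 kJ


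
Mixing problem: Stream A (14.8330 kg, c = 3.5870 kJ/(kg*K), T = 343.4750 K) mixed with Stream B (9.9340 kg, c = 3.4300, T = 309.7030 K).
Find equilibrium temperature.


num = 28827.6232
den = 87.2796
Tf = 330.2905 K

330.2905 K


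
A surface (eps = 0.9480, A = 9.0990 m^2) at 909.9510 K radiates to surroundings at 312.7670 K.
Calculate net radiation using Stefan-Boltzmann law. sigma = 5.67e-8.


T^4 = 6.8560e+11
Tsurr^4 = 9.5694e+09
Q = 0.9480 * 5.67e-8 * 9.0990 * 6.7603e+11 = 330637.9234 W

330637.9234 W


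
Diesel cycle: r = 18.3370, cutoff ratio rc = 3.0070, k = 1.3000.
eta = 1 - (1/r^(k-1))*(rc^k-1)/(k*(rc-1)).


r^(k-1) = 2.3933
rc^k = 4.1838
eta = 0.4901 = 49.0129%

49.0129%


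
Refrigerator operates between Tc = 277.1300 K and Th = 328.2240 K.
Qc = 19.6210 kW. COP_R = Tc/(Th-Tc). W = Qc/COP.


COP = 277.1300 / 51.0940 = 5.4239
W = 19.6210 / 5.4239 = 3.6175 kW

COP = 5.4239, W = 3.6175 kW


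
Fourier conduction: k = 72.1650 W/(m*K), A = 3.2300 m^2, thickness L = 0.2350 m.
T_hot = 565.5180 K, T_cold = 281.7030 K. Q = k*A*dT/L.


dT = 283.8150 K
Q = 72.1650 * 3.2300 * 283.8150 / 0.2350 = 281511.8111 W

281511.8111 W


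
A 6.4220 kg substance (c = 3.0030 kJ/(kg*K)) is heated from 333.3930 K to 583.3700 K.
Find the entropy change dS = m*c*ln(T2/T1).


T2/T1 = 1.7498
ln(T2/T1) = 0.5595
dS = 6.4220 * 3.0030 * 0.5595 = 10.7901 kJ/K

10.7901 kJ/K


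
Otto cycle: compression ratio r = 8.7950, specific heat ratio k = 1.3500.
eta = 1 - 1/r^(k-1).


r^(k-1) = 2.1403
eta = 1 - 1/2.1403 = 0.5328 = 53.2784%

53.2784%


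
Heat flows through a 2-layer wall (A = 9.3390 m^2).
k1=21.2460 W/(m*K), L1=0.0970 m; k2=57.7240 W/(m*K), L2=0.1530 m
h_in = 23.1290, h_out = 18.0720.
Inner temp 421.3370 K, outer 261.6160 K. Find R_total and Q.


R_conv_in = 1/(23.1290*9.3390) = 0.0046
R_1 = 0.0970/(21.2460*9.3390) = 0.0005
R_2 = 0.1530/(57.7240*9.3390) = 0.0003
R_conv_out = 1/(18.0720*9.3390) = 0.0059
R_total = 0.0113 K/W
Q = 159.7210 / 0.0113 = 14100.4775 W

R_total = 0.0113 K/W, Q = 14100.4775 W
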